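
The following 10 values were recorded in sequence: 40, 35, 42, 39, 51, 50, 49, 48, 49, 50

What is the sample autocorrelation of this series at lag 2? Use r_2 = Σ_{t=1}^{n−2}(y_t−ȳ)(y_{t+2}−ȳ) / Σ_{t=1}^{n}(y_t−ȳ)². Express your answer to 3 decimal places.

Mean ȳ = (40 + 35 + 42 + 39 + 51 + 50 + 49 + 48 + 49 + 50)/10 = 45.3000
Numerator Σ_{t=1}^{8}(y_t−ȳ)(y_{t+2}−ȳ) = 94.1200
Denominator Σ(y_t−ȳ)² = 296.1000
r_2 = 94.1200 / 296.1000 = 0.318

0.318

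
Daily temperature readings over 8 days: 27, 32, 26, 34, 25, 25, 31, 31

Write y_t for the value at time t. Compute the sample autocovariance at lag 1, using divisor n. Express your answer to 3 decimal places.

-4.768

Mean ȳ = (27 + 32 + 26 + 34 + 25 + 25 + 31 + 31)/8 = 28.8750
Deviations: -1.8750, 3.1250, -2.8750, 5.1250, -3.8750, -3.8750, 2.1250, 2.1250
Σ_{t=1}^{7}(y_t−ȳ)(y_{t+1}−ȳ) = -38.1406
γ_1 = -38.1406 / 8 = -4.768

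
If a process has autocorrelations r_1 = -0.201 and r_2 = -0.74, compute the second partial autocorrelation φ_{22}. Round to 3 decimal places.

φ_{22} = (r_2 − r_1²) / (1 − r_1²)
r_1² = (-0.201)² = 0.040401
Numerator = -0.74 − 0.0404 = -0.7804; denominator = 1 − 0.0404 = 0.9596
φ_{22} = -0.7804 / 0.9596 = -0.813

-0.813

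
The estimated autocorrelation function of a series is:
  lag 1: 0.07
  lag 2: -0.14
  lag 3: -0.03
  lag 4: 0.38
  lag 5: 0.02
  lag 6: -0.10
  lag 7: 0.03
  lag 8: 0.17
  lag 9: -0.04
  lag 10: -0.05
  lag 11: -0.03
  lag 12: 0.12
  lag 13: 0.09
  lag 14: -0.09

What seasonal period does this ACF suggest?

The largest autocorrelation is r_4 = 0.38, with a weaker echo at lag 8 (0.17); the remaining lags stay at or below 0.12.
The dominant spike at lag 4 indicates a seasonal period of 4.

4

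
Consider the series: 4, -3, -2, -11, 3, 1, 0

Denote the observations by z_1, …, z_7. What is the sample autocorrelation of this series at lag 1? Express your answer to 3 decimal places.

-0.192

Mean z̄ = (4 − 3 − 2 − 11 + 3 + 1 + 0)/7 = -1.1429
Numerator Σ_{t=1}^{6}(z_t−z̄)(z_{t+1}−z̄) = -29.0204
Denominator Σ(z_t−z̄)² = 150.8571
r_1 = -29.0204 / 150.8571 = -0.192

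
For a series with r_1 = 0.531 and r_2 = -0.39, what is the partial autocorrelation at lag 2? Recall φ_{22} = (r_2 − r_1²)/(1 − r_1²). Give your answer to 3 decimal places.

φ_{22} = (r_2 − r_1²) / (1 − r_1²)
r_1² = (0.531)² = 0.281961
Numerator = -0.39 − 0.2820 = -0.6720; denominator = 1 − 0.2820 = 0.7180
φ_{22} = -0.6720 / 0.7180 = -0.936

-0.936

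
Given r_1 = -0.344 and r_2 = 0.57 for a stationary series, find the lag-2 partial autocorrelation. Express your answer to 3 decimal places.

0.512

φ_{22} = (r_2 − r_1²) / (1 − r_1²)
r_1² = (-0.344)² = 0.118336
Numerator = 0.57 − 0.1183 = 0.4517; denominator = 1 − 0.1183 = 0.8817
φ_{22} = 0.4517 / 0.8817 = 0.512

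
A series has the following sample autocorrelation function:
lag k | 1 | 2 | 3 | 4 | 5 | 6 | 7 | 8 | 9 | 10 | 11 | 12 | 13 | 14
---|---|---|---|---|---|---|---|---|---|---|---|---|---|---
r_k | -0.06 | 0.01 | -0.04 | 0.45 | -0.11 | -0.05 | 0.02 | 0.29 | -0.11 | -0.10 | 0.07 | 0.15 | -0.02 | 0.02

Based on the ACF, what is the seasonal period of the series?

The largest autocorrelation is r_4 = 0.45, with weaker echoes at lags 8 (0.29) and 12 (0.15); the remaining lags stay at or below 0.07.
The dominant spike at lag 4 indicates a seasonal period of 4.

4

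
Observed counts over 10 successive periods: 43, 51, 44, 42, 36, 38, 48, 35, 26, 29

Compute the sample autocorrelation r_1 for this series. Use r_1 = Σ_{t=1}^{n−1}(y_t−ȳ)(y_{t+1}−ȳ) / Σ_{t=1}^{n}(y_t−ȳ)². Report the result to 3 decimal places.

Mean ȳ = (43 + 51 + 44 + 42 + 36 + 38 + 48 + 35 + 26 + 29)/10 = 39.2000
Numerator Σ_{t=1}^{9}(y_t−ȳ)(y_{t+1}−ȳ) = 252.3600
Denominator Σ(y_t−ȳ)² = 569.6000
r_1 = 252.3600 / 569.6000 = 0.443

0.443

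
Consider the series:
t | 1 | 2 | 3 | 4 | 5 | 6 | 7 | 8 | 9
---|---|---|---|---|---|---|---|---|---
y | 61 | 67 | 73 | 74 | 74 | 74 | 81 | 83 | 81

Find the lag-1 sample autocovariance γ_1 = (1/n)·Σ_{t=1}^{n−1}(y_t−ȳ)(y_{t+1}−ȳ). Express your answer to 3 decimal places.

Mean ȳ = (61 + 67 + 73 + 74 + 74 + 74 + 81 + 83 + 81)/9 = 74.2222
Σ_{t=1}^{8}(y_t−ȳ)(y_{t+1}−ȳ) = 222.1728
γ_1 = 222.1728 / 9 = 24.686

24.686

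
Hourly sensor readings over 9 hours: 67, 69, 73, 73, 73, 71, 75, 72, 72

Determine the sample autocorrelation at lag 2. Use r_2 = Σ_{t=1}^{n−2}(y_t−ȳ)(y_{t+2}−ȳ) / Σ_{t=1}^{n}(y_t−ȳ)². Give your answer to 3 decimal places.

-0.077

Mean ȳ = (67 + 69 + 73 + 73 + 73 + 71 + 75 + 72 + 72)/9 = 71.6667
Numerator Σ_{t=1}^{7}(y_t−ȳ)(y_{t+2}−ȳ) = -3.5556
Denominator Σ(y_t−ȳ)² = 46.0000
r_2 = -3.5556 / 46.0000 = -0.077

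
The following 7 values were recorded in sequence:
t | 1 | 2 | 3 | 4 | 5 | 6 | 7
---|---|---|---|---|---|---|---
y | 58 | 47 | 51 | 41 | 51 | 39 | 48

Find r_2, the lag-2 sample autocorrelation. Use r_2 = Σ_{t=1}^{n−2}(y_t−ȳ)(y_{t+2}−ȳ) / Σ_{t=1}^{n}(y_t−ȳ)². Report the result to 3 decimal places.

Mean ȳ = (58 + 47 + 51 + 41 + 51 + 39 + 48)/7 = 47.8571
Σ(y_t−ȳ)(y_{t+2}−ȳ) = (31.8776) + (5.8776) + (9.8776) + (60.7347) + (0.4490) = 108.8163
Denominator Σ(y_t−ȳ)² = 248.8571
r_2 = 108.8163 / 248.8571 = 0.437

0.437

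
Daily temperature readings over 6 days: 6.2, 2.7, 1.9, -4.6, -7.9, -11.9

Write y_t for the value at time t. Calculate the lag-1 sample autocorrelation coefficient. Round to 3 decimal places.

0.494

Mean ȳ = (6.2 + 2.7 + 1.9 − 4.6 − 7.9 − 11.9)/6 = -2.2667
Deviations from mean: 8.4667, 4.9667, 4.1667, -2.3333, -5.6333, -9.6333
Σ(y_t−ȳ)(y_{t+1}−ȳ) = (42.0511) + (20.6944) + (-9.7222) + (13.1444) + (54.2678) = 120.4356
Denominator Σ(y_t−ȳ)² = 243.6933
r_1 = 120.4356 / 243.6933 = 0.494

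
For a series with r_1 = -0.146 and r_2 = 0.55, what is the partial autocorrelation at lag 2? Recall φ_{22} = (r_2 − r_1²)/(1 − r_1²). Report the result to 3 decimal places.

φ_{22} = (r_2 − r_1²) / (1 − r_1²)
r_1² = (-0.146)² = 0.021316
Numerator = 0.55 − 0.0213 = 0.5287; denominator = 1 − 0.0213 = 0.9787
φ_{22} = 0.5287 / 0.9787 = 0.540

0.540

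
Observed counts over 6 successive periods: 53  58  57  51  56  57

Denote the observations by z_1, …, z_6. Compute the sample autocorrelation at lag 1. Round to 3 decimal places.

-0.289

Mean z̄ = (53 + 58 + 57 + 51 + 56 + 57)/6 = 55.3333
Deviations from mean: -2.3333, 2.6667, 1.6667, -4.3333, 0.6667, 1.6667
Numerator Σ_{t=1}^{5}(z_t−z̄)(z_{t+1}−z̄) = -10.7778
Denominator Σ(z_t−z̄)² = 37.3333
r_1 = -10.7778 / 37.3333 = -0.289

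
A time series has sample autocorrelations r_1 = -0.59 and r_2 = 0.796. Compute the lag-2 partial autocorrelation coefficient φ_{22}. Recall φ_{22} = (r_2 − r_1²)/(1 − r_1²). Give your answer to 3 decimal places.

0.687

φ_{22} = (r_2 − r_1²) / (1 − r_1²)
r_1² = (-0.59)² = 0.3481
Numerator = 0.796 − 0.3481 = 0.4479; denominator = 1 − 0.3481 = 0.6519
φ_{22} = 0.4479 / 0.6519 = 0.687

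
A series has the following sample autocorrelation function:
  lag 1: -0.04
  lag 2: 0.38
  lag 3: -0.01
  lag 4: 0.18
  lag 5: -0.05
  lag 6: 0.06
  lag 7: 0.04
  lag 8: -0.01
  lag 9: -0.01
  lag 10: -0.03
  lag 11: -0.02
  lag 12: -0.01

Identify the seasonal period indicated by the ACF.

2

The largest autocorrelation is r_2 = 0.38, with a weaker echo at lag 4 (0.18); the remaining lags stay at or below 0.06.
The dominant spike at lag 2 indicates a seasonal period of 2.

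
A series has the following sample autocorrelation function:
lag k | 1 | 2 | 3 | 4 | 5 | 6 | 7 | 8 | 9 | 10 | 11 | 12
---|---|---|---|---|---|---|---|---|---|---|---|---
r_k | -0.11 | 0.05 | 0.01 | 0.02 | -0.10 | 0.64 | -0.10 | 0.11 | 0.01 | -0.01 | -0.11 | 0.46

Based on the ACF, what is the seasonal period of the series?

6

The largest autocorrelation is r_6 = 0.64, with a weaker echo at lag 12 (0.46); the remaining lags stay at or below 0.11.
The dominant spike at lag 6 indicates a seasonal period of 6.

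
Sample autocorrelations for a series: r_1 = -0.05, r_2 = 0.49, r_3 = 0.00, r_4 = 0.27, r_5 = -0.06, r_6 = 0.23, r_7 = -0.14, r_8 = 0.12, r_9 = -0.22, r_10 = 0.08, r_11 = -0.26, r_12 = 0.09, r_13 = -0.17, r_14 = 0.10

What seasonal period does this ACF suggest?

The largest autocorrelation is r_2 = 0.49, with weaker echoes at lags 4 (0.27) and 6 (0.23); the remaining lags stay at or below 0.12.
The dominant spike at lag 2 indicates a seasonal period of 2.

2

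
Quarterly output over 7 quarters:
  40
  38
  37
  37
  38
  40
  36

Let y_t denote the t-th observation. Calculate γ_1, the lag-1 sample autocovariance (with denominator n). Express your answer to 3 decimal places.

Mean ȳ = (40 + 38 + 37 + 37 + 38 + 40 + 36)/7 = 38.0000
Σ_{t=1}^{6}(y_t−ȳ)(y_{t+1}−ȳ) = -3.0000
γ_1 = -3.0000 / 7 = -0.429

-0.429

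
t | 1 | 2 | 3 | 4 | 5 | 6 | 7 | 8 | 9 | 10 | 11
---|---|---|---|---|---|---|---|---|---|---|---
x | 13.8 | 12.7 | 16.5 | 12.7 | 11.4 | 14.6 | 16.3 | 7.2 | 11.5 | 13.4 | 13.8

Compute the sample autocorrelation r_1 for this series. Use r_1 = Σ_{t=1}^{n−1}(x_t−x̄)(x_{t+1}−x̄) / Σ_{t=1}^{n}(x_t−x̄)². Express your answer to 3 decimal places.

-0.149

Mean x̄ = (13.8 + 12.7 + 16.5 + 12.7 + 11.4 + 14.6 + 16.3 + 7.2 + 11.5 + 13.4 + 13.8)/11 = 13.0818
Numerator Σ_{t=1}^{10}(x_t−x̄)(x_{t+1}−x̄) = -9.8094
Denominator Σ(x_t−x̄)² = 65.6964
r_1 = -9.8094 / 65.6964 = -0.149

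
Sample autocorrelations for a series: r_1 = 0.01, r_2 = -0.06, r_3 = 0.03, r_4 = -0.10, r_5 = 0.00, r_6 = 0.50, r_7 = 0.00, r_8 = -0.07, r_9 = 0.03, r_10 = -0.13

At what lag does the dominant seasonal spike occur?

6

The largest autocorrelation is r_6 = 0.50; the remaining lags stay at or below 0.03.
The dominant spike at lag 6 indicates a seasonal period of 6.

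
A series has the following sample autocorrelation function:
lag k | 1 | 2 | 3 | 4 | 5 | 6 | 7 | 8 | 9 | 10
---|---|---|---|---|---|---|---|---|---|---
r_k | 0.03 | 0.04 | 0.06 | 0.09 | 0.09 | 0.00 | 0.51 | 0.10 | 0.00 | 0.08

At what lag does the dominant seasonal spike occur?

The largest autocorrelation is r_7 = 0.51; the remaining lags stay at or below 0.10.
The dominant spike at lag 7 indicates a seasonal period of 7.

7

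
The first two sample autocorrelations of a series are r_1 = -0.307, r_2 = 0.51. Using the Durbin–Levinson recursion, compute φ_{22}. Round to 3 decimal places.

0.459

φ_{22} = (r_2 − r_1²) / (1 − r_1²)
r_1² = (-0.307)² = 0.094249
Numerator = 0.51 − 0.0942 = 0.4158; denominator = 1 − 0.0942 = 0.9058
φ_{22} = 0.4158 / 0.9058 = 0.459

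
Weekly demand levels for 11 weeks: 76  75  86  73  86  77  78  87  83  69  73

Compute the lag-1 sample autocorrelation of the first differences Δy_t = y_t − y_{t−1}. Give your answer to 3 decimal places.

First differences Δy: -1, 11, -13, 13, -9, 1, 9, -4, -14, 4
Mean of differences = -0.3000
Numerator Σ(Δy_t−Δȳ)(Δy_{t+1}−Δȳ) = -477.8900
Denominator Σ(Δy_t−Δȳ)² = 850.1000
r_1(Δy) = -477.8900 / 850.1000 = -0.562

-0.562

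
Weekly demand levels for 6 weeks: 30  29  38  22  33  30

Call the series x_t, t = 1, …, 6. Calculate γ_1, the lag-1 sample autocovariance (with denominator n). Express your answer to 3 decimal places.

-16.130

Mean x̄ = (30 + 29 + 38 + 22 + 33 + 30)/6 = 30.3333
Σ_{t=1}^{5}(x_t−x̄)(x_{t+1}−x̄) = -96.7778
γ_1 = -96.7778 / 6 = -16.130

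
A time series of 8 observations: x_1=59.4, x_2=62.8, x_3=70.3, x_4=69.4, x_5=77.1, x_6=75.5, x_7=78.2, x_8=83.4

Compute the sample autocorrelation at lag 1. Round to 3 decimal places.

0.507

Mean x̄ = (59.4 + 62.8 + 70.3 + 69.4 + 77.1 + 75.5 + 78.2 + 83.4)/8 = 72.0125
Deviations from mean: -12.6125, -9.2125, -1.7125, -2.6125, 5.0875, 3.4875, 6.1875, 11.3875
Numerator Σ_{t=1}^{7}(x_t−x̄)(x_{t+1}−x̄) = 232.9336
Denominator Σ(x_t−x̄)² = 459.7088
r_1 = 232.9336 / 459.7088 = 0.507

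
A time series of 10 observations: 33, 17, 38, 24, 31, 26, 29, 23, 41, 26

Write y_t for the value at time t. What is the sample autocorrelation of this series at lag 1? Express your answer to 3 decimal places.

Mean ȳ = (33 + 17 + 38 + 24 + 31 + 26 + 29 + 23 + 41 + 26)/10 = 28.8000
Numerator Σ_{t=1}^{9}(y_t−ȳ)(y_{t+1}−ȳ) = -325.6400
Denominator Σ(y_t−ȳ)² = 467.6000
r_1 = -325.6400 / 467.6000 = -0.696

-0.696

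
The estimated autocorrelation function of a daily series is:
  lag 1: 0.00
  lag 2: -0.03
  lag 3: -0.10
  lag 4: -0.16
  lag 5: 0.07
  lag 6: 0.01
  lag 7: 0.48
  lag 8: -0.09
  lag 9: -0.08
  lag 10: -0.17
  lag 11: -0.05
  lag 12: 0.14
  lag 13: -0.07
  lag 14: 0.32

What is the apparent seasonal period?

7

The largest autocorrelation is r_7 = 0.48, with a weaker echo at lag 14 (0.32); the remaining lags stay at or below 0.14.
The dominant spike at lag 7 indicates a seasonal period of 7.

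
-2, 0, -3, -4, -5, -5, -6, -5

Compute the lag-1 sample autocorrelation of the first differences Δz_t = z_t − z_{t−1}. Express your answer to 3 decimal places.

-0.366

First differences Δz: 2, -3, -1, -1, 0, -1, 1
Mean of differences = -0.4286
Numerator Σ(Δz_t−Δz̄)(Δz_{t+1}−Δz̄) = -5.7551
Denominator Σ(Δz_t−Δz̄)² = 15.7143
r_1(Δz) = -5.7551 / 15.7143 = -0.366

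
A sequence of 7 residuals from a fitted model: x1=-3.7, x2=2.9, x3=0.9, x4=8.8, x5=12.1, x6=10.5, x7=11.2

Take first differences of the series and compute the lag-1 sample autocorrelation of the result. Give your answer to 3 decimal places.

First differences Δx: 6.6, -2.0, 7.9, 3.3, -1.6, 0.7
Mean of differences = 2.4833
Numerator Σ(Δx_t−Δx̄)(Δx_{t+1}−Δx̄) = -34.3703
Denominator Σ(Δx_t−Δx̄)² = 86.9083
r_1(Δx) = -34.3703 / 86.9083 = -0.395

-0.395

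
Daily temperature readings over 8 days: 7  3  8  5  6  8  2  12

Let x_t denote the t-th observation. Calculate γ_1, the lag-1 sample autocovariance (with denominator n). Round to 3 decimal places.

-5.205

Mean x̄ = (7 + 3 + 8 + 5 + 6 + 8 + 2 + 12)/8 = 6.3750
Σ_{t=1}^{7}(x_t−x̄)(x_{t+1}−x̄) = -41.6406
γ_1 = -41.6406 / 8 = -5.205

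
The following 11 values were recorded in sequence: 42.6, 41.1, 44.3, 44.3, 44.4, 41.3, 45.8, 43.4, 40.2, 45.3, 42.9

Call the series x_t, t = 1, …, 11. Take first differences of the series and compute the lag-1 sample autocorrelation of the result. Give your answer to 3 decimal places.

-0.564

First differences Δx: -1.5, 3.2, 0.0, 0.1, -3.1, 4.5, -2.4, -3.2, 5.1, -2.4
Mean of differences = 0.0300
Numerator Σ(Δx_t−Δx̄)(Δx_{t+1}−Δx̄) = -50.8669
Denominator Σ(Δx_t−Δx̄)² = 90.1210
r_1(Δx) = -50.8669 / 90.1210 = -0.564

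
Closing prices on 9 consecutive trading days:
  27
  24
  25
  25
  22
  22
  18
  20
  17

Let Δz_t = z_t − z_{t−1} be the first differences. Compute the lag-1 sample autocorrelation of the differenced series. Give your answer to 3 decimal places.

First differences Δz: -3, 1, 0, -3, 0, -4, 2, -3
Mean of differences = -1.2500
Numerator Σ(Δz_t−Δz̄)(Δz_{t+1}−Δz̄) = -23.5625
Denominator Σ(Δz_t−Δz̄)² = 35.5000
r_1(Δz) = -23.5625 / 35.5000 = -0.664

-0.664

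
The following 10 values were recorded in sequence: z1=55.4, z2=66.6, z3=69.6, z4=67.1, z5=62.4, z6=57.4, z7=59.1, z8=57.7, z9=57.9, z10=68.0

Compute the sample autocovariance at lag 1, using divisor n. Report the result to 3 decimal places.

Mean z̄ = (55.4 + 66.6 + 69.6 + 67.1 + 62.4 + 57.4 + 59.1 + 57.7 + 57.9 + 68.0)/10 = 62.1200
Σ_{t=1}^{9}(z_t−z̄)(z_{t+1}−z̄) = 62.1696
γ_1 = 62.1696 / 10 = 6.217

6.217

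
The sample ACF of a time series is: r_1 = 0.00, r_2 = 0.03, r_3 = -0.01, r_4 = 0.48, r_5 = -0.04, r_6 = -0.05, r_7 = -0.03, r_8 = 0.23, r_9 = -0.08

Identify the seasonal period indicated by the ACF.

4

The largest autocorrelation is r_4 = 0.48, with a weaker echo at lag 8 (0.23); the remaining lags stay at or below 0.03.
The dominant spike at lag 4 indicates a seasonal period of 4.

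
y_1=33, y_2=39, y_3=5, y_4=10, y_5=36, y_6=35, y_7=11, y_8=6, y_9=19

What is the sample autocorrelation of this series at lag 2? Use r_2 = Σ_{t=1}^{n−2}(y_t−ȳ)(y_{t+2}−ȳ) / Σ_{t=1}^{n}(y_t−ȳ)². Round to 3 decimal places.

Mean ȳ = (33 + 39 + 5 + 10 + 36 + 35 + 11 + 6 + 19)/9 = 21.5556
Numerator Σ_{t=1}^{7}(y_t−ȳ)(y_{t+2}−ȳ) = -1120.1728
Denominator Σ(y_t−ȳ)² = 1592.2222
r_2 = -1120.1728 / 1592.2222 = -0.704

-0.704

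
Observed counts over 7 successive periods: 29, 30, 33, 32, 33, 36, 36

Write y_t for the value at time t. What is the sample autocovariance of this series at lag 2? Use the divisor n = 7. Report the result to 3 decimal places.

-0.064

Mean ȳ = (29 + 30 + 33 + 32 + 33 + 36 + 36)/7 = 32.7143
Σ_{t=1}^{5}(y_t−ȳ)(y_{t+2}−ȳ) = -0.4490
γ_2 = -0.4490 / 7 = -0.064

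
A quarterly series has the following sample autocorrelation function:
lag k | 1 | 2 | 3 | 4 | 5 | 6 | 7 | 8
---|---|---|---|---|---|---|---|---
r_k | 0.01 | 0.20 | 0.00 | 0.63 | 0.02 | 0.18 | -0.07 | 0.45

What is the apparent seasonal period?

The largest autocorrelation is r_4 = 0.63, with a weaker echo at lag 8 (0.45); the remaining lags stay at or below 0.20.
The dominant spike at lag 4 indicates a seasonal period of 4.

4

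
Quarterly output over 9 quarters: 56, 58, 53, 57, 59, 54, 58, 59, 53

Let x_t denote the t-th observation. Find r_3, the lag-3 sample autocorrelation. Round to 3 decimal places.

Mean x̄ = (56 + 58 + 53 + 57 + 59 + 54 + 58 + 59 + 53)/9 = 56.3333
Σ(x_t−x̄)(x_{t+3}−x̄) = (-0.2222) + (4.4444) + (7.7778) + (1.1111) + (7.1111) + (7.7778) = 28.0000
Denominator Σ(x_t−x̄)² = 48.0000
r_3 = 28.0000 / 48.0000 = 0.583

0.583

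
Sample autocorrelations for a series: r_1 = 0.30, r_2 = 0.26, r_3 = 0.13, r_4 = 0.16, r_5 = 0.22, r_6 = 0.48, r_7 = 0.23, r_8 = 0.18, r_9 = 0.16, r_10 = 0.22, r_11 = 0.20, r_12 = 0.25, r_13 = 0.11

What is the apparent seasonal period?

The largest autocorrelation is r_6 = 0.48; the remaining lags stay at or below 0.30. The elevated value at lag 1 (0.30), dropping to 0.26 at lag 2, reflects decaying short-term dependence rather than seasonality.
The dominant spike at lag 6 indicates a seasonal period of 6.

6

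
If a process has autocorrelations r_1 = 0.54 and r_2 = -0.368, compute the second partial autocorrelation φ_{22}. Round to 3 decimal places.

-0.931

φ_{22} = (r_2 − r_1²) / (1 − r_1²)
r_1² = (0.54)² = 0.2916
Numerator = -0.368 − 0.2916 = -0.6596; denominator = 1 − 0.2916 = 0.7084
φ_{22} = -0.6596 / 0.7084 = -0.931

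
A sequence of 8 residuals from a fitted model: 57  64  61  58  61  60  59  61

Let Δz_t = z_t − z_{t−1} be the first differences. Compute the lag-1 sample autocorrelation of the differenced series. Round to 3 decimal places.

First differences Δz: 7, -3, -3, 3, -1, -1, 2
Mean of differences = 0.5714
Numerator Σ(Δz_t−Δz̄)(Δz_{t+1}−Δz̄) = -22.4694
Denominator Σ(Δz_t−Δz̄)² = 79.7143
r_1(Δz) = -22.4694 / 79.7143 = -0.282

-0.282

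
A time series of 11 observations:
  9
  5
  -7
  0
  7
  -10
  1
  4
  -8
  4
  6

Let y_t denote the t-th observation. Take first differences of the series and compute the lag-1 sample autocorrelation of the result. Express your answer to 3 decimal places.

-0.430

First differences Δy: -4, -12, 7, 7, -17, 11, 3, -12, 12, 2
Mean of differences = -0.3000
Numerator Σ(Δy_t−Δȳ)(Δy_{t+1}−Δȳ) = -416.3900
Denominator Σ(Δy_t−Δȳ)² = 968.1000
r_1(Δy) = -416.3900 / 968.1000 = -0.430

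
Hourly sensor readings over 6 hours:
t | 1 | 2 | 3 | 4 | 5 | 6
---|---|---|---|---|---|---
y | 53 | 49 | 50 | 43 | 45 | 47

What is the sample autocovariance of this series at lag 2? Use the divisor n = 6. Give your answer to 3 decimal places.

Mean ȳ = (53 + 49 + 50 + 43 + 45 + 47)/6 = 47.8333
Deviations: 5.1667, 1.1667, 2.1667, -4.8333, -2.8333, -0.8333
Σ_{t=1}^{4}(y_t−ȳ)(y_{t+2}−ȳ) = 3.4444
γ_2 = 3.4444 / 6 = 0.574

0.574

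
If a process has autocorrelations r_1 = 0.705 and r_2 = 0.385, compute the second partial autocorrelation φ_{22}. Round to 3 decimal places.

φ_{22} = (r_2 − r_1²) / (1 − r_1²)
r_1² = (0.705)² = 0.497025
Numerator = 0.385 − 0.4970 = -0.1120; denominator = 1 − 0.4970 = 0.5030
φ_{22} = -0.1120 / 0.5030 = -0.223

-0.223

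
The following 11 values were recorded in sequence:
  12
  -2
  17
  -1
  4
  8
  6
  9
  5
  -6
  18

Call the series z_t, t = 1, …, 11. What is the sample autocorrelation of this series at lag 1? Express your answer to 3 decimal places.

Mean z̄ = (12 − 2 + 17 − 1 + 4 + 8 + 6 + 9 + 5 − 6 + 18)/11 = 6.3636
Numerator Σ_{t=1}^{10}(z_t−z̄)(z_{t+1}−z̄) = -333.0413
Denominator Σ(z_t−z̄)² = 574.5455
r_1 = -333.0413 / 574.5455 = -0.580

-0.580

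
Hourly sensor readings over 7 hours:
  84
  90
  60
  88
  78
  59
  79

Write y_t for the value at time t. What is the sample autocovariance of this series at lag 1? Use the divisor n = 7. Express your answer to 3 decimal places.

-51.636

Mean ȳ = (84 + 90 + 60 + 88 + 78 + 59 + 79)/7 = 76.8571
Deviations: 7.1429, 13.1429, -16.8571, 11.1429, 1.1429, -17.8571, 2.1429
Σ_{t=1}^{6}(y_t−ȳ)(y_{t+1}−ȳ) = -361.4490
γ_1 = -361.4490 / 7 = -51.636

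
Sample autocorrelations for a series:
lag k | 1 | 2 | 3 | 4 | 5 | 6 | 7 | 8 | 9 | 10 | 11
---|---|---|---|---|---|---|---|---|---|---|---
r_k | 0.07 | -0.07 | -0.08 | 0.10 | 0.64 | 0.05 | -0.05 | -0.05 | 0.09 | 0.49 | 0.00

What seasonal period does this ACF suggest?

5

The largest autocorrelation is r_5 = 0.64, with a weaker echo at lag 10 (0.49); the remaining lags stay at or below 0.10.
The dominant spike at lag 5 indicates a seasonal period of 5.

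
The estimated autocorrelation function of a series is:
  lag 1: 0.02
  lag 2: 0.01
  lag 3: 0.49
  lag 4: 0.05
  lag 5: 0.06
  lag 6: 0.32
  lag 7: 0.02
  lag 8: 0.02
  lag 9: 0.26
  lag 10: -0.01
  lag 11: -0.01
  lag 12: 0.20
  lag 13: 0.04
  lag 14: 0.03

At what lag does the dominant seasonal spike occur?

The largest autocorrelation is r_3 = 0.49, with weaker echoes at lags 6 (0.32), 9 (0.26) and 12 (0.20); the remaining lags stay at or below 0.06.
The dominant spike at lag 3 indicates a seasonal period of 3.

3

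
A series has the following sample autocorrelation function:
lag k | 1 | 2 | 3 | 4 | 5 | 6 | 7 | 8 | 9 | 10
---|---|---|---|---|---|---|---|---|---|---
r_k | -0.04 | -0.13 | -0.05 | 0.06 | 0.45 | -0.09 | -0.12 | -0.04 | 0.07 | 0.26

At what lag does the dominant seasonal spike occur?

5

The largest autocorrelation is r_5 = 0.45, with a weaker echo at lag 10 (0.26); the remaining lags stay at or below 0.07.
The dominant spike at lag 5 indicates a seasonal period of 5.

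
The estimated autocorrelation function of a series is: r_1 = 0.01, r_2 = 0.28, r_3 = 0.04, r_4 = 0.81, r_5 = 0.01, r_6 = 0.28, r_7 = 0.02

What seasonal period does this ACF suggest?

4

The largest autocorrelation is r_4 = 0.81; the remaining lags stay at or below 0.28.
The dominant spike at lag 4 indicates a seasonal period of 4.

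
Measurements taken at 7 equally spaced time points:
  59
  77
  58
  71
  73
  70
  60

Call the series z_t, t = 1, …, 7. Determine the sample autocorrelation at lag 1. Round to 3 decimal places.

Mean z̄ = (59 + 77 + 58 + 71 + 73 + 70 + 60)/7 = 66.8571
Deviations from mean: -7.8571, 10.1429, -8.8571, 4.1429, 6.1429, 3.1429, -6.8571
Numerator Σ_{t=1}^{6}(z_t−z̄)(z_{t+1}−z̄) = -183.0204
Denominator Σ(z_t−z̄)² = 354.8571
r_1 = -183.0204 / 354.8571 = -0.516

-0.516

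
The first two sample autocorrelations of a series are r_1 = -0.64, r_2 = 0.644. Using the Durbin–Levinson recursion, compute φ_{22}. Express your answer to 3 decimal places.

0.397

φ_{22} = (r_2 − r_1²) / (1 − r_1²)
r_1² = (-0.64)² = 0.4096
Numerator = 0.644 − 0.4096 = 0.2344; denominator = 1 − 0.4096 = 0.5904
φ_{22} = 0.2344 / 0.5904 = 0.397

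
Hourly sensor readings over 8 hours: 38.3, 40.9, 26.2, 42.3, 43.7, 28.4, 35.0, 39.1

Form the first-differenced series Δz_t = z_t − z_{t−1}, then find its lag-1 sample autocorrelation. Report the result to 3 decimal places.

First differences Δz: 2.6, -14.7, 16.1, 1.4, -15.3, 6.6, 4.1
Mean of differences = 0.1143
Numerator Σ(Δz_t−Δz̄)(Δz_{t+1}−Δz̄) = -347.0288
Denominator Σ(Δz_t−Δz̄)² = 778.3886
r_1(Δz) = -347.0288 / 778.3886 = -0.446

-0.446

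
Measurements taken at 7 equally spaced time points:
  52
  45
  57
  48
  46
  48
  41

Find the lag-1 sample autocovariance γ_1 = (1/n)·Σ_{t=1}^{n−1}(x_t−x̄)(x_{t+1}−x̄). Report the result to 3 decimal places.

Mean x̄ = (52 + 45 + 57 + 48 + 46 + 48 + 41)/7 = 48.1429
Σ_{t=1}^{6}(x_t−x̄)(x_{t+1}−x̄) = -39.5918
γ_1 = -39.5918 / 7 = -5.656

-5.656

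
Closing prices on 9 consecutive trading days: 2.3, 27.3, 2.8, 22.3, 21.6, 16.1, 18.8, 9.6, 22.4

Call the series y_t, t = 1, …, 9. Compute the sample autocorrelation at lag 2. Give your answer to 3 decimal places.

0.326

Mean ȳ = (2.3 + 27.3 + 2.8 + 22.3 + 21.6 + 16.1 + 18.8 + 9.6 + 22.4)/9 = 15.9111
Σ(y_t−ȳ)(y_{t+2}−ȳ) = (178.4568) + (72.7623) + (-74.5877) + (1.2068) + (16.4346) + (-1.1921) + (18.7457) = 211.8264
Denominator Σ(y_t−ȳ)² = 650.3689
r_2 = 211.8264 / 650.3689 = 0.326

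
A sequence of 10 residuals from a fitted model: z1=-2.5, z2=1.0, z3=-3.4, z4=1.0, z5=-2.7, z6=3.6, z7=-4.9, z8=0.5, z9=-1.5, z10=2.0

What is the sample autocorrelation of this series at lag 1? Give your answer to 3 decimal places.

Mean z̄ = (-2.5 + 1.0 − 3.4 + 1.0 − 2.7 + 3.6 − 4.9 + 0.5 − 1.5 + 2.0)/10 = -0.6900
Numerator Σ_{t=1}^{9}(z_t−z̄)(z_{t+1}−z̄) = -50.4521
Denominator Σ(z_t−z̄)² = 65.8090
r_1 = -50.4521 / 65.8090 = -0.767

-0.767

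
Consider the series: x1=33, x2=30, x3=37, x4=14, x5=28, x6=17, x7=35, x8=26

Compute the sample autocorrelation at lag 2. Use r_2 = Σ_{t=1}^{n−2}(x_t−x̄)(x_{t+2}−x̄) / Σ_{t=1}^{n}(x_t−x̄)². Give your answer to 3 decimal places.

Mean x̄ = (33 + 30 + 37 + 14 + 28 + 17 + 35 + 26)/8 = 27.5000
Deviations from mean: 5.5000, 2.5000, 9.5000, -13.5000, 0.5000, -10.5000, 7.5000, -1.5000
Σ(x_t−x̄)(x_{t+2}−x̄) = (52.2500) + (-33.7500) + (4.7500) + (141.7500) + (3.7500) + (15.7500) = 184.5000
Denominator Σ(x_t−x̄)² = 478.0000
r_2 = 184.5000 / 478.0000 = 0.386

0.386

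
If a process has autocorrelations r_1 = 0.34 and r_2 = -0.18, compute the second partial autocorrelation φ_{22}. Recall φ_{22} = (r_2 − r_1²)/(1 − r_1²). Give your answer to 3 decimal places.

φ_{22} = (r_2 − r_1²) / (1 − r_1²)
r_1² = (0.34)² = 0.1156
Numerator = -0.18 − 0.1156 = -0.2956; denominator = 1 − 0.1156 = 0.8844
φ_{22} = -0.2956 / 0.8844 = -0.334

-0.334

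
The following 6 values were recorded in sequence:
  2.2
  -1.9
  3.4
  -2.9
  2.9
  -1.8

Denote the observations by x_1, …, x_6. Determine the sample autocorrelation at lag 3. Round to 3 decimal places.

Mean x̄ = (2.2 − 1.9 + 3.4 − 2.9 + 2.9 − 1.8)/6 = 0.3167
Deviations from mean: 1.8833, -2.2167, 3.0833, -3.2167, 2.5833, -2.1167
Σ(x_t−x̄)(x_{t+3}−x̄) = (-6.0581) + (-5.7264) + (-6.5264) = -18.3108
Denominator Σ(x_t−x̄)² = 39.4683
r_3 = -18.3108 / 39.4683 = -0.464

-0.464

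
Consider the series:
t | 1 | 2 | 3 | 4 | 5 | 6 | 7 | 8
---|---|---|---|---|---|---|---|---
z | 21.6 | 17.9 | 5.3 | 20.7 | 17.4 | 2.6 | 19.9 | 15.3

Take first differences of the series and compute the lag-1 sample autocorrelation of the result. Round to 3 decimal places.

-0.507

First differences Δz: -3.7, -12.6, 15.4, -3.3, -14.8, 17.3, -4.6
Mean of differences = -0.9000
Numerator Σ(Δz_t−Δz̄)(Δz_{t+1}−Δz̄) = -484.0300
Denominator Σ(Δz_t−Δz̄)² = 954.3200
r_1(Δz) = -484.0300 / 954.3200 = -0.507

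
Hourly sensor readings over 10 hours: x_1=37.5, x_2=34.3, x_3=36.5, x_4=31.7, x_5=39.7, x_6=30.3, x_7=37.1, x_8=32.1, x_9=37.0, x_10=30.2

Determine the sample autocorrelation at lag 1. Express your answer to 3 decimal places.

-0.753

Mean x̄ = (37.5 + 34.3 + 36.5 + 31.7 + 39.7 + 30.3 + 37.1 + 32.1 + 37.0 + 30.2)/10 = 34.6400
Numerator Σ_{t=1}^{9}(x_t−x̄)(x_{t+1}−x̄) = -77.3076
Denominator Σ(x_t−x̄)² = 102.6240
r_1 = -77.3076 / 102.6240 = -0.753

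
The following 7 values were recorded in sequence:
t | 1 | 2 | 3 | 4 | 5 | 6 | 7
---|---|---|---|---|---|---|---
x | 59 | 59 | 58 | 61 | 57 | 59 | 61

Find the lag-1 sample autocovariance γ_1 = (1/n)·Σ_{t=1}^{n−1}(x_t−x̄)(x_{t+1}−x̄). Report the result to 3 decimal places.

-0.840

Mean x̄ = (59 + 59 + 58 + 61 + 57 + 59 + 61)/7 = 59.1429
Σ_{t=1}^{6}(x_t−x̄)(x_{t+1}−x̄) = -5.8776
γ_1 = -5.8776 / 7 = -0.840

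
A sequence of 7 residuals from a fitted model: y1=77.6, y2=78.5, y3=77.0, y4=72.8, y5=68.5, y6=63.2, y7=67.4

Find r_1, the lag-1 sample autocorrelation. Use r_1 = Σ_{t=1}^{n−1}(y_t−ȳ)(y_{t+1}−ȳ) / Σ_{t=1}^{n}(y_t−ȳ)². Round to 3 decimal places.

0.673

Mean ȳ = (77.6 + 78.5 + 77.0 + 72.8 + 68.5 + 63.2 + 67.4)/7 = 72.1429
Deviations from mean: 5.4571, 6.3571, 4.8571, 0.6571, -3.6429, -8.9429, -4.7429
Σ(y_t−ȳ)(y_{t+1}−ȳ) = (34.6918) + (30.8776) + (3.1918) + (-2.3939) + (32.5776) + (42.4147) = 141.3596
Denominator Σ(y_t−ȳ)² = 209.9571
r_1 = 141.3596 / 209.9571 = 0.673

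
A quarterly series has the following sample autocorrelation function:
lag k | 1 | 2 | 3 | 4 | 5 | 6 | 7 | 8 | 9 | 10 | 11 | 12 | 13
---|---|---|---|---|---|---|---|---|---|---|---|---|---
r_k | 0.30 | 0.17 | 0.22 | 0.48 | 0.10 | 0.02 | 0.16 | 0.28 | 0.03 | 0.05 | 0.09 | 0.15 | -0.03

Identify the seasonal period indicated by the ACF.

4

The largest autocorrelation is r_4 = 0.48; the remaining lags stay at or below 0.30. The elevated value at lag 1 (0.30), dropping to 0.17 at lag 2, reflects decaying short-term dependence rather than seasonality.
The dominant spike at lag 4 indicates a seasonal period of 4.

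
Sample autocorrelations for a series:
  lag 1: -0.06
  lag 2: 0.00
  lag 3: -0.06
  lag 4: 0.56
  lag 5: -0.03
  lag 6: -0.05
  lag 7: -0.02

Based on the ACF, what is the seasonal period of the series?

4

The largest autocorrelation is r_4 = 0.56; the remaining lags stay at or below 0.00.
The dominant spike at lag 4 indicates a seasonal period of 4.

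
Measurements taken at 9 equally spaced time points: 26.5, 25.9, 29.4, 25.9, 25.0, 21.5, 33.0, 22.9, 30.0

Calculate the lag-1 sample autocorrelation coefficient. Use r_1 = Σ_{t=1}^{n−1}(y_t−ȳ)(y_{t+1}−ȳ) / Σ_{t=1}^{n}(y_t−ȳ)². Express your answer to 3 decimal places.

-0.611

Mean ȳ = (26.5 + 25.9 + 29.4 + 25.9 + 25.0 + 21.5 + 33.0 + 22.9 + 30.0)/9 = 26.6778
Numerator Σ_{t=1}^{8}(y_t−ȳ)(y_{t+1}−ȳ) = -63.2738
Denominator Σ(y_t−ȳ)² = 103.5556
r_1 = -63.2738 / 103.5556 = -0.611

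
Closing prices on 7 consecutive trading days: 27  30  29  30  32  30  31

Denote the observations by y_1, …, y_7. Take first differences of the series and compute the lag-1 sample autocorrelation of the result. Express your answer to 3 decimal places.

-0.487

First differences Δy: 3, -1, 1, 2, -2, 1
Mean of differences = 0.6667
Numerator Σ(Δy_t−Δȳ)(Δy_{t+1}−Δȳ) = -8.4444
Denominator Σ(Δy_t−Δȳ)² = 17.3333
r_1(Δy) = -8.4444 / 17.3333 = -0.487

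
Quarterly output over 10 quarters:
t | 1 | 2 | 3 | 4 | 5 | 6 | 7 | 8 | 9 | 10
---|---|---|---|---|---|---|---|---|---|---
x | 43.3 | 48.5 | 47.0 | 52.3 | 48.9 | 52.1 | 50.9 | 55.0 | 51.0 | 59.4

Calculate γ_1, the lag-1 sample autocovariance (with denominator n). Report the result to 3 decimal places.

Mean x̄ = (43.3 + 48.5 + 47.0 + 52.3 + 48.9 + 52.1 + 50.9 + 55.0 + 51.0 + 59.4)/10 = 50.8400
Σ_{t=1}^{9}(x_t−x̄)(x_{t+1}−x̄) = 18.1064
γ_1 = 18.1064 / 10 = 1.811

1.811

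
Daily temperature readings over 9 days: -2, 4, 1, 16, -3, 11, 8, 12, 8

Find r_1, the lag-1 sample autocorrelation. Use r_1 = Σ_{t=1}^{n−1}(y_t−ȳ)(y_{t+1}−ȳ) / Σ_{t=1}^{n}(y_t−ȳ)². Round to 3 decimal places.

-0.367

Mean ȳ = (-2 + 4 + 1 + 16 − 3 + 11 + 8 + 12 + 8)/9 = 6.1111
Numerator Σ_{t=1}^{8}(y_t−ȳ)(y_{t+1}−ȳ) = -125.7901
Denominator Σ(y_t−ȳ)² = 342.8889
r_1 = -125.7901 / 342.8889 = -0.367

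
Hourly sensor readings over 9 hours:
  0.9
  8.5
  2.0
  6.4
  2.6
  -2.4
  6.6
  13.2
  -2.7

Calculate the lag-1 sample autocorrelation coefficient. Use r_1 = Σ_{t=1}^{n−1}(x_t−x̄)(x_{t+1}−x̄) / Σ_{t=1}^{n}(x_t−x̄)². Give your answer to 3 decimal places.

-0.346

Mean x̄ = (0.9 + 8.5 + 2.0 + 6.4 + 2.6 − 2.4 + 6.6 + 13.2 − 2.7)/9 = 3.9000
Numerator Σ_{t=1}^{8}(x_t−x̄)(x_{t+1}−x̄) = -75.6300
Denominator Σ(x_t−x̄)² = 218.7400
r_1 = -75.6300 / 218.7400 = -0.346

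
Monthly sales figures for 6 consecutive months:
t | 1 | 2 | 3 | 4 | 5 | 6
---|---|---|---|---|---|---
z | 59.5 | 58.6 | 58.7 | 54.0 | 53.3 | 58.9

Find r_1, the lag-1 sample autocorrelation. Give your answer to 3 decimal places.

0.165

Mean z̄ = (59.5 + 58.6 + 58.7 + 54.0 + 53.3 + 58.9)/6 = 57.1667
Deviations from mean: 2.3333, 1.4333, 1.5333, -3.1667, -3.8667, 1.7333
Σ(z_t−z̄)(z_{t+1}−z̄) = (3.3444) + (2.1978) + (-4.8556) + (12.2444) + (-6.7022) = 6.2289
Denominator Σ(z_t−z̄)² = 37.8333
r_1 = 6.2289 / 37.8333 = 0.165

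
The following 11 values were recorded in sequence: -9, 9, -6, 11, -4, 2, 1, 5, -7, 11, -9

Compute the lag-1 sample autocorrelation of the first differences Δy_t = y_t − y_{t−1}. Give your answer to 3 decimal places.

-0.758

First differences Δy: 18, -15, 17, -15, 6, -1, 4, -12, 18, -20
Mean of differences = 0.0000
Numerator Σ(Δy_t−Δȳ)(Δy_{t+1}−Δȳ) = -1504.0000
Denominator Σ(Δy_t−Δȳ)² = 1984.0000
r_1(Δy) = -1504.0000 / 1984.0000 = -0.758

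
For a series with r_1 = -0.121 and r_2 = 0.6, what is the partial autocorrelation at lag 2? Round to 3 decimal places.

0.594

φ_{22} = (r_2 − r_1²) / (1 − r_1²)
r_1² = (-0.121)² = 0.014641
Numerator = 0.6 − 0.0146 = 0.5854; denominator = 1 − 0.0146 = 0.9854
φ_{22} = 0.5854 / 0.9854 = 0.594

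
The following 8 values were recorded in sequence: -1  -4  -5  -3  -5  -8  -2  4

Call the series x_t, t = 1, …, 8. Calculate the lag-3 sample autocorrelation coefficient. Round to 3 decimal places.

Mean x̄ = (-1 − 4 − 5 − 3 − 5 − 8 − 2 + 4)/8 = -3.0000
Deviations from mean: 2.0000, -1.0000, -2.0000, 0.0000, -2.0000, -5.0000, 1.0000, 7.0000
Numerator Σ_{t=1}^{5}(x_t−x̄)(x_{t+3}−x̄) = -2.0000
Denominator Σ(x_t−x̄)² = 88.0000
r_3 = -2.0000 / 88.0000 = -0.023

-0.023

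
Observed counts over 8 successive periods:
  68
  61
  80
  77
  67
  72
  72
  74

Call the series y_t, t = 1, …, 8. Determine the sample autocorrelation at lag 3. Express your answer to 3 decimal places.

Mean ȳ = (68 + 61 + 80 + 77 + 67 + 72 + 72 + 74)/8 = 71.3750
Deviations from mean: -3.3750, -10.3750, 8.6250, 5.6250, -4.3750, 0.6250, 0.6250, 2.6250
Σ(y_t−ȳ)(y_{t+3}−ȳ) = (-18.9844) + (45.3906) + (5.3906) + (3.5156) + (-11.4844) = 23.8281
Denominator Σ(y_t−ȳ)² = 251.8750
r_3 = 23.8281 / 251.8750 = 0.095

0.095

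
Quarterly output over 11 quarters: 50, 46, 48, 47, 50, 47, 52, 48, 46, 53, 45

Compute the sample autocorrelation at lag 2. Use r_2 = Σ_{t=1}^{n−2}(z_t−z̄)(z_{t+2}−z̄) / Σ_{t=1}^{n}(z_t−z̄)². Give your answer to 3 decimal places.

Mean z̄ = (50 + 46 + 48 + 47 + 50 + 47 + 52 + 48 + 46 + 53 + 45)/11 = 48.3636
Numerator Σ_{t=1}^{9}(z_t−z̄)(z_{t+2}−z̄) = 8.0083
Denominator Σ(z_t−z̄)² = 66.5455
r_2 = 8.0083 / 66.5455 = 0.120

0.120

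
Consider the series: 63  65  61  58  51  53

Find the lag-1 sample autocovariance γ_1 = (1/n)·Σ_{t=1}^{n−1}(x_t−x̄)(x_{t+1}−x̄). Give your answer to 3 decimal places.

Mean x̄ = (63 + 65 + 61 + 58 + 51 + 53)/6 = 58.5000
Deviations: 4.5000, 6.5000, 2.5000, -0.5000, -7.5000, -5.5000
Σ_{t=1}^{5}(x_t−x̄)(x_{t+1}−x̄) = 89.2500
γ_1 = 89.2500 / 6 = 14.875

14.875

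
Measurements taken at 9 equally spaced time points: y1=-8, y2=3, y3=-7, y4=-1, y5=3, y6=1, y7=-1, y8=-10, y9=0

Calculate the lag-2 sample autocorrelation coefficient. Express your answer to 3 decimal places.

-0.016

Mean ȳ = (-8 + 3 − 7 − 1 + 3 + 1 − 1 − 10 + 0)/9 = -2.2222
Σ(y_t−ȳ)(y_{t+2}−ȳ) = (27.6049) + (6.3827) + (-24.9506) + (3.9383) + (6.3827) + (-25.0617) + (2.7160) = -2.9877
Denominator Σ(y_t−ȳ)² = 189.5556
r_2 = -2.9877 / 189.5556 = -0.016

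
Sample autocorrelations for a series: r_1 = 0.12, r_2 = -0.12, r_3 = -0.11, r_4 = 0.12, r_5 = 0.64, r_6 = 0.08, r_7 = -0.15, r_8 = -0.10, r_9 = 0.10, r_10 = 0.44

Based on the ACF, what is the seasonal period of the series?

5

The largest autocorrelation is r_5 = 0.64, with a weaker echo at lag 10 (0.44); the remaining lags stay at or below 0.12.
The dominant spike at lag 5 indicates a seasonal period of 5.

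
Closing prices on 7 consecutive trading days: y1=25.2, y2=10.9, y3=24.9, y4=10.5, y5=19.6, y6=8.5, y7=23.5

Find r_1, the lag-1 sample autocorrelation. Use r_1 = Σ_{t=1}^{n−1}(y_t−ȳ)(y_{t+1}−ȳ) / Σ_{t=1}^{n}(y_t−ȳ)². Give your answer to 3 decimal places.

Mean ȳ = (25.2 + 10.9 + 24.9 + 10.5 + 19.6 + 8.5 + 23.5)/7 = 17.5857
Deviations from mean: 7.6143, -6.6857, 7.3143, -7.0857, 2.0143, -9.0857, 5.9143
Numerator Σ_{t=1}^{6}(y_t−ȳ)(y_{t+1}−ȳ) = -237.9445
Denominator Σ(y_t−ȳ)² = 327.9686
r_1 = -237.9445 / 327.9686 = -0.726

-0.726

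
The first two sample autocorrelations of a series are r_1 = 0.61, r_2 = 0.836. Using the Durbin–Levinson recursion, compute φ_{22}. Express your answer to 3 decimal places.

0.739

φ_{22} = (r_2 − r_1²) / (1 − r_1²)
r_1² = (0.61)² = 0.3721
Numerator = 0.836 − 0.3721 = 0.4639; denominator = 1 − 0.3721 = 0.6279
φ_{22} = 0.4639 / 0.6279 = 0.739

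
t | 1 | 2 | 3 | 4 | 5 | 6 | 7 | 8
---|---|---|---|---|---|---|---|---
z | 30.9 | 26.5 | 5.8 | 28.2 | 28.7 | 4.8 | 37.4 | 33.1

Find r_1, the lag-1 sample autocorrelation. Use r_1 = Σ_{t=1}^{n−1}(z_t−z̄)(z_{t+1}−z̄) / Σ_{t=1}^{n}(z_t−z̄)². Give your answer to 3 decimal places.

Mean z̄ = (30.9 + 26.5 + 5.8 + 28.2 + 28.7 + 4.8 + 37.4 + 33.1)/8 = 24.4250
Deviations from mean: 6.4750, 2.0750, -18.6250, 3.7750, 4.2750, -19.6250, 12.9750, 8.6750
Numerator Σ_{t=1}^{7}(z_t−z̄)(z_{t+1}−z̄) = -305.3556
Denominator Σ(z_t−z̄)² = 1054.3950
r_1 = -305.3556 / 1054.3950 = -0.290

-0.290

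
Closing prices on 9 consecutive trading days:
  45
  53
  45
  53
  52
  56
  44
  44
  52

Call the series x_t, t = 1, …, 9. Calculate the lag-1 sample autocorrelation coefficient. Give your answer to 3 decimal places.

-0.230

Mean x̄ = (45 + 53 + 45 + 53 + 52 + 56 + 44 + 44 + 52)/9 = 49.3333
Numerator Σ_{t=1}^{8}(x_t−x̄)(x_{t+1}−x̄) = -41.4444
Denominator Σ(x_t−x̄)² = 180.0000
r_1 = -41.4444 / 180.0000 = -0.230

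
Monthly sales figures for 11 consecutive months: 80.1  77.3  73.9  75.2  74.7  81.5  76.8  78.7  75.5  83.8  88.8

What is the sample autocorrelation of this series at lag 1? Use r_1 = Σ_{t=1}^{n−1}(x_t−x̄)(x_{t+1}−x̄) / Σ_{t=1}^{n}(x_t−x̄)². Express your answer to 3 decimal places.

0.268

Mean x̄ = (80.1 + 77.3 + 73.9 + 75.2 + 74.7 + 81.5 + 76.8 + 78.7 + 75.5 + 83.8 + 88.8)/11 = 78.7545
Numerator Σ_{t=1}^{10}(x_t−x̄)(x_{t+1}−x̄) = 54.8216
Denominator Σ(x_t−x̄)² = 204.8873
r_1 = 54.8216 / 204.8873 = 0.268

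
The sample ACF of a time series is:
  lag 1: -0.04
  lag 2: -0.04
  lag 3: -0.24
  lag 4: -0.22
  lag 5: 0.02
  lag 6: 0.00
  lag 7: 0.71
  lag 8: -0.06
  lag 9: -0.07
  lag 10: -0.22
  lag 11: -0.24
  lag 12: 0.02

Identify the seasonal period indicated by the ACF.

The largest autocorrelation is r_7 = 0.71; the remaining lags stay at or below 0.02.
The dominant spike at lag 7 indicates a seasonal period of 7.

7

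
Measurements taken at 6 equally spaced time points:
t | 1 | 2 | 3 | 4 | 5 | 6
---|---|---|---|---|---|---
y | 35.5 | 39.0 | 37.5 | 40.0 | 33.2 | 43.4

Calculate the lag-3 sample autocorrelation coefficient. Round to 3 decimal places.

Mean ȳ = (35.5 + 39.0 + 37.5 + 40.0 + 33.2 + 43.4)/6 = 38.1000
Deviations from mean: -2.6000, 0.9000, -0.6000, 1.9000, -4.9000, 5.3000
Σ(y_t−ȳ)(y_{t+3}−ȳ) = (-4.9400) + (-4.4100) + (-3.1800) = -12.5300
Denominator Σ(y_t−ȳ)² = 63.6400
r_3 = -12.5300 / 63.6400 = -0.197

-0.197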